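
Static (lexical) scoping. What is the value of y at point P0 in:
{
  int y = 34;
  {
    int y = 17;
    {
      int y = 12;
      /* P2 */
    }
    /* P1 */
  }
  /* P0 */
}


y declared in the same block as P0
y = 34


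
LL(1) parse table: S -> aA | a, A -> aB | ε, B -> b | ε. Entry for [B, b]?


For [B, b]: 'b' ∈ FIRST(b)
Entry: B -> b


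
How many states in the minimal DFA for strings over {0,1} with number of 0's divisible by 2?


Track (count of 0) mod 2: states 0..1, accept at 0
Minimal DFA: 2 states


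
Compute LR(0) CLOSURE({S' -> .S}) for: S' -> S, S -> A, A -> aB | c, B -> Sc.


Start: S' -> .S
For each item with dot before a nonterminal B, add B -> .γ for every B-production
Closure: [S' -> .S, S -> .A, A -> .aB, A -> .c]


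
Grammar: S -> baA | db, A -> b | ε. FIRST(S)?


Per alternative of S: FIRST(baA) = {b}; FIRST(db) = {d}
FIRST(S) = {b, d}


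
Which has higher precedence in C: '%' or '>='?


'%' is multiplicative (level 10); '>=' is relational (level 7)
Higher level binds tighter
'%' has higher precedence than '>='


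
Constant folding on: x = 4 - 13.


4 - 13 = -9 at compile time
Optimized: x = -9


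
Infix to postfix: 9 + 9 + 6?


Left to right (same or higher precedence on left)
Postfix: 9 9 + 6 +


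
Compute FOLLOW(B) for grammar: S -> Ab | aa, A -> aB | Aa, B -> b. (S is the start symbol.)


$ ∈ FOLLOW(S). For each A -> αBβ: add FIRST(β)\{ε} to FOLLOW(B); if β nullable, add FOLLOW(A).
FOLLOW(B) = {a, b}


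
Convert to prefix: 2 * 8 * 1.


left-to-right (same/higher precedence on left): tree is (* (* 2 8) 1)
Prefix: * * 2 8 1


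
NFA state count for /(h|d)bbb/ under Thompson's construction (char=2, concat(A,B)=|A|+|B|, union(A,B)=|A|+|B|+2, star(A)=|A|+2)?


Syntax tree has 5 char leaf(s), 1 union(s), 0 star(s)
chars contribute 5×2 = 10; each union adds +2; each star adds +2
Total: 10 + 2 + 0 = 12 states


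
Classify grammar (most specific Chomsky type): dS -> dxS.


LHS has context (more than one symbol) and |LHS| ≤ |RHS|
Classification: Type 1 (Context-Sensitive)


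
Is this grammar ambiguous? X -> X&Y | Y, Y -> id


precedence layered via separate nonterminal Y: deterministic
Unambiguous


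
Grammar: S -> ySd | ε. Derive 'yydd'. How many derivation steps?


Derivation: S => ySd => yySdd => yydd
Steps: 3


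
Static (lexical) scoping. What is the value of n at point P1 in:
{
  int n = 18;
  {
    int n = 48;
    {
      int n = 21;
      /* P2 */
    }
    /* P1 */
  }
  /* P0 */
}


n declared in the same block as P1
n = 48


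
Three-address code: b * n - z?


Break into single-operator statements:
t1 = b * n
t2 = t1 - z


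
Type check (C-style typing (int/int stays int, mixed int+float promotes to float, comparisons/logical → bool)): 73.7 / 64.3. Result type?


Operand types: float / float
Rule: mixed int/float promotes to float; int/int stays int
Result type: float


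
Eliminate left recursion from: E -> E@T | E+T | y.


Left-recursive alternatives: E@T, E+T; non-recursive: y
Introduce E': E -> yE', E' -> @TE' | +TE' | ε


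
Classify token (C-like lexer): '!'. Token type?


Pattern: operator symbol
Type: OPERATOR


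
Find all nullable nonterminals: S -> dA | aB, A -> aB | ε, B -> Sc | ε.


A nonterminal is nullable iff some alternative derives ε (directly, or every symbol in it is nullable)
Nullable: {A, B}


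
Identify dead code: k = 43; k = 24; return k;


first assignment to k is overwritten before any read
Dead: 'k = 43'


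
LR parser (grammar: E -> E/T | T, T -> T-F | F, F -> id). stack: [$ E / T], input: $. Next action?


handle 'E/T' on top; lookahead ∈ FOLLOW(E) = {/, $}
Action: reduce (E -> E/T)


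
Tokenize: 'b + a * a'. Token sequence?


Scan left to right, longest-match per lexeme
Tokens: ID(b), OP(+), ID(a), OP(*), ID(a)


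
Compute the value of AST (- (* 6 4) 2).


Evaluate inner: (* 6 4) = 24
Evaluate root: (- 24 2) = 22
Result: 22


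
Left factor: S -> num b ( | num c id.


Common prefix: 'num'
Factored: S -> num S', S' -> b ( | c id


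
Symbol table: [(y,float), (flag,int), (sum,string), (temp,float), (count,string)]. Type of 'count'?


Lookup 'count' → type string


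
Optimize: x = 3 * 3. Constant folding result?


3 * 3 = 9 at compile time
Optimized: x = 9


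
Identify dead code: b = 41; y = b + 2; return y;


b is read by y's definition; y is returned
No dead code


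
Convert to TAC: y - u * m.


Break into single-operator statements:
t1 = u * m
t2 = y - t1


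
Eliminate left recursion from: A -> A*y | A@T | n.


Left-recursive alternatives: A*y, A@T; non-recursive: n
Introduce A': A -> nA', A' -> *yA' | @TA' | ε


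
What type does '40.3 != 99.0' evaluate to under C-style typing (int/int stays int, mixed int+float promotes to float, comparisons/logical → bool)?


Operand types: float != float
Rule: comparison yields bool
Result type: bool


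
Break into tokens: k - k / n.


Scan left to right, longest-match per lexeme
Tokens: ID(k), OP(-), ID(k), OP(/), ID(n)


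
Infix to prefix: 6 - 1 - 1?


left-to-right (same/higher precedence on left): tree is (- (- 6 1) 1)
Prefix: - - 6 1 1


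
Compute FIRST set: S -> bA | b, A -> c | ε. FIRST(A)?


Per alternative of A: FIRST(c) = {c}; FIRST(ε) = {ε}
FIRST(A) = {c, ε}


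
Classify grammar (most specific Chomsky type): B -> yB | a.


Right-linear: every RHS is a terminal or a terminal followed by one nonterminal
Classification: Type 3 (Regular)


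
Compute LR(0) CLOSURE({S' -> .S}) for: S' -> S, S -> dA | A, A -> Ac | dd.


Start: S' -> .S
For each item with dot before a nonterminal B, add B -> .γ for every B-production
Closure: [S' -> .S, S -> .dA, S -> .A, A -> .Ac, A -> .dd]


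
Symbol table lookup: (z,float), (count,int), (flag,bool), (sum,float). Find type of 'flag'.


Lookup 'flag' → type bool


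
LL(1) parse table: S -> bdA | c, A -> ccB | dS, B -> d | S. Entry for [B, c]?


For [B, c]: 'c' ∈ FIRST(S)
Entry: B -> S


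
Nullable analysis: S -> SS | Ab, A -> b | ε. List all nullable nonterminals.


A nonterminal is nullable iff some alternative derives ε (directly, or every symbol in it is nullable)
Nullable: {A}


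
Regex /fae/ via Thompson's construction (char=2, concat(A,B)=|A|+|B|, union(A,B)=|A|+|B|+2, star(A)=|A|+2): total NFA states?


Syntax tree has 3 char leaf(s), 0 union(s), 0 star(s)
chars contribute 3×2 = 6; each union adds +2; each star adds +2
Total: 6 + 0 + 0 = 6 states


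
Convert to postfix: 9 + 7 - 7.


Left to right (same or higher precedence on left)
Postfix: 9 7 + 7 -


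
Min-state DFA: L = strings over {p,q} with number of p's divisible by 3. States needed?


Track (count of p) mod 3: states 0..2, accept at 0
Minimal DFA: 3 states


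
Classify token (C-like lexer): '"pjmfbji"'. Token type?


Pattern: double-quoted sequence
Type: STRING_LITERAL


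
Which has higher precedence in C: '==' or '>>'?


'>>' is shift (level 8); '==' is equality (level 6)
Higher level binds tighter
'>>' has higher precedence than '=='


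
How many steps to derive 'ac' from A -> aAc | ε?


Derivation: A => aAc => ac
Steps: 2


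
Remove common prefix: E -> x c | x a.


Common prefix: 'x'
Factored: E -> x E', E' -> c | a


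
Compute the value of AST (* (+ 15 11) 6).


Evaluate inner: (+ 15 11) = 26
Evaluate root: (* 26 6) = 156
Result: 156


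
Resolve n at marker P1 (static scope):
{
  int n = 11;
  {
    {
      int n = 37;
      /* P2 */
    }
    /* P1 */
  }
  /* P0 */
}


P1's block does not declare n; resolves to the enclosing declaration at depth 0
n = 11


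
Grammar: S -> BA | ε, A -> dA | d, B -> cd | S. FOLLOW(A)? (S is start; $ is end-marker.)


$ ∈ FOLLOW(S). For each A -> αBβ: add FIRST(β)\{ε} to FOLLOW(B); if β nullable, add FOLLOW(A).
FOLLOW(A) = {$, d}


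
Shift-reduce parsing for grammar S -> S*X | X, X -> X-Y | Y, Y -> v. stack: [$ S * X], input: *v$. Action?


handle 'S*X' on top; lookahead ∈ FOLLOW(S) = {*, $}
Action: reduce (S -> S*X)


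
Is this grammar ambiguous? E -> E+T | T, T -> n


precedence layered via separate nonterminal T: deterministic
Unambiguous


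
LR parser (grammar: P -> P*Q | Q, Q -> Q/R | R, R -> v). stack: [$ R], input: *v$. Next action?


'R' (not preceded by Q/) is the handle for Q -> R
Action: reduce (Q -> R)


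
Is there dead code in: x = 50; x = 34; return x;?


first assignment to x is overwritten before any read
Dead: 'x = 50'


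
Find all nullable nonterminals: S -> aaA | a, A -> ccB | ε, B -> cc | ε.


A nonterminal is nullable iff some alternative derives ε (directly, or every symbol in it is nullable)
Nullable: {A, B}


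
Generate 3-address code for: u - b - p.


Break into single-operator statements:
t1 = u - b
t2 = t1 - p


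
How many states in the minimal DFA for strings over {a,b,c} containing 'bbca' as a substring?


KMP-style automaton: 4 progress states + 1 absorbing accept = 5
Minimal DFA: 5 states


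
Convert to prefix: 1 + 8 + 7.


left-to-right (same/higher precedence on left): tree is (+ (+ 1 8) 7)
Prefix: + + 1 8 7


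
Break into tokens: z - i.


Scan left to right, longest-match per lexeme
Tokens: ID(z), OP(-), ID(i)


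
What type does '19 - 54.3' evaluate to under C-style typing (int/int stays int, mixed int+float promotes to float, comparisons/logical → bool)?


Operand types: int - float
Rule: mixed int/float promotes to float; int/int stays int
Result type: float


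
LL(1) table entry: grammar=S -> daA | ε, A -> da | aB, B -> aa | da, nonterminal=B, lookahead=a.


For [B, a]: 'a' ∈ FIRST(aa)
Entry: B -> aa


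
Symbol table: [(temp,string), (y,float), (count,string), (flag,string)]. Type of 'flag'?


Lookup 'flag' → type string


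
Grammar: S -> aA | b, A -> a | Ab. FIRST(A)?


Per alternative of A: FIRST(a) = {a}; FIRST(Ab) = {a}
FIRST(A) = {a}


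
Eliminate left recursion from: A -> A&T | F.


Left-recursive alternatives: A&T; non-recursive: F
Introduce A': A -> FA', A' -> &TA' | ε


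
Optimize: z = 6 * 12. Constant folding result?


6 * 12 = 72 at compile time
Optimized: z = 72


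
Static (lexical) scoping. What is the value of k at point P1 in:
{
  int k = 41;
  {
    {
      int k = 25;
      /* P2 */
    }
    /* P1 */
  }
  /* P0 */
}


P1's block does not declare k; resolves to the enclosing declaration at depth 0
k = 41


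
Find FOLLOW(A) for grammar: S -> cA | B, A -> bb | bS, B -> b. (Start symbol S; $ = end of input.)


$ ∈ FOLLOW(S). For each A -> αBβ: add FIRST(β)\{ε} to FOLLOW(B); if β nullable, add FOLLOW(A).
FOLLOW(A) = {$}


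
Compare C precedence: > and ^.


'>' is relational (level 7); '^' is bitwise XOR (level 4)
Higher level binds tighter
'>' has higher precedence than '^'


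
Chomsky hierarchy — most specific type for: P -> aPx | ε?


Single nonterminal LHS, but a^n x^n is not regular
Classification: Type 2 (Context-Free)


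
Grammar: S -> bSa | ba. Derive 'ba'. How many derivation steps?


Derivation: S => ba
Steps: 1


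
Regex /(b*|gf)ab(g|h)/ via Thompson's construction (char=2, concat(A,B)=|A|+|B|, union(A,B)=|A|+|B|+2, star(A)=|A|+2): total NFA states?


Syntax tree has 7 char leaf(s), 2 union(s), 1 star(s)
chars contribute 7×2 = 14; each union adds +2; each star adds +2
Total: 14 + 4 + 2 = 20 states


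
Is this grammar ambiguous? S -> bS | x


right-linear, alternatives start with distinct terminals 'b' vs 'x': unique leftmost derivation
Unambiguous


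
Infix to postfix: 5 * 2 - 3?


Left to right (same or higher precedence on left)
Postfix: 5 2 * 3 -


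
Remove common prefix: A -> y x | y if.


Common prefix: 'y'
Factored: A -> y A', A' -> x | if


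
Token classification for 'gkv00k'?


Pattern: letter/underscore followed by alphanumerics, not a keyword
Type: IDENTIFIER


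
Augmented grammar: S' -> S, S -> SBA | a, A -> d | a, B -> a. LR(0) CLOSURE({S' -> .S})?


Start: S' -> .S
For each item with dot before a nonterminal B, add B -> .γ for every B-production
Closure: [S' -> .S, S -> .SBA, S -> .a]


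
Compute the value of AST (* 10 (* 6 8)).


Evaluate inner: (* 6 8) = 48
Evaluate root: (* 10 48) = 480
Result: 480


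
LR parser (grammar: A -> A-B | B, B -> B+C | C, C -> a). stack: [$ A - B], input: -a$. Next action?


handle 'A-B' on top; lookahead ∈ FOLLOW(A) = {-, $}
Action: reduce (A -> A-B)


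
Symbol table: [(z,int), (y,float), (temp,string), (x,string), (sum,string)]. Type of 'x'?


Lookup 'x' → type string


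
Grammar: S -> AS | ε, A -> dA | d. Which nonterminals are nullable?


A nonterminal is nullable iff some alternative derives ε (directly, or every symbol in it is nullable)
Nullable: {S}


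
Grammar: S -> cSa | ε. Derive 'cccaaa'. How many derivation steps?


Derivation: S => cSa => ccSaa => cccSaaa => cccaaa
Steps: 4


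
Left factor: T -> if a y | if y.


Common prefix: 'if'
Factored: T -> if T', T' -> a y | y


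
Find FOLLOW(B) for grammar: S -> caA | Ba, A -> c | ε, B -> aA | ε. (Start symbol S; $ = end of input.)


$ ∈ FOLLOW(S). For each A -> αBβ: add FIRST(β)\{ε} to FOLLOW(B); if β nullable, add FOLLOW(A).
FOLLOW(B) = {a}


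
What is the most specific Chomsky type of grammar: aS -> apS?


LHS has context (more than one symbol) and |LHS| ≤ |RHS|
Classification: Type 1 (Context-Sensitive)


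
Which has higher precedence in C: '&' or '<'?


'<' is relational (level 7); '&' is bitwise AND (level 5)
Higher level binds tighter
'<' has higher precedence than '&'


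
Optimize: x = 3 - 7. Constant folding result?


3 - 7 = -4 at compile time
Optimized: x = -4


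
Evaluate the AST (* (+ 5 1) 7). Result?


Evaluate inner: (+ 5 1) = 6
Evaluate root: (* 6 7) = 42
Result: 42


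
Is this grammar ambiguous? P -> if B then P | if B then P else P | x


dangling else: 'if B then if B then x else x' parses two ways
Ambiguous


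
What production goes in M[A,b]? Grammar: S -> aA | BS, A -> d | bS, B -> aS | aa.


For [A, b]: 'b' ∈ FIRST(bS)
Entry: A -> bS


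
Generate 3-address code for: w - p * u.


Break into single-operator statements:
t1 = p * u
t2 = w - t1


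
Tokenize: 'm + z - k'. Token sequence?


Scan left to right, longest-match per lexeme
Tokens: ID(m), OP(+), ID(z), OP(-), ID(k)


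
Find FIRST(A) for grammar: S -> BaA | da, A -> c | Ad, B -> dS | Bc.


Per alternative of A: FIRST(c) = {c}; FIRST(Ad) = {c}
FIRST(A) = {c}


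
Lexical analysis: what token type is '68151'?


Pattern: digits only
Type: INTEGER_LITERAL


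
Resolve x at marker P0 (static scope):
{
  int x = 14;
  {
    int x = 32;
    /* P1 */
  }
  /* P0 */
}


x declared in the same block as P0
x = 14


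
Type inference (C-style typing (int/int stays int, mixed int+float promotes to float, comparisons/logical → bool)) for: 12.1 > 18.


Operand types: float > int
Rule: comparison yields bool
Result type: bool


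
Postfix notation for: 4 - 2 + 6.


Left to right (same or higher precedence on left)
Postfix: 4 2 - 6 +


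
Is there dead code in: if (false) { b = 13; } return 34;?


condition is constant false, so the whole block is unreachable
Dead: 'if (false) { b = 13; }'


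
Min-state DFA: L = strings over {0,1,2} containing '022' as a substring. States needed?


KMP-style automaton: 3 progress states + 1 absorbing accept = 4
Minimal DFA: 4 states


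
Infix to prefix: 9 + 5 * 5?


'*' binds tighter: tree is (+ 9 (* 5 5))
Prefix: + 9 * 5 5


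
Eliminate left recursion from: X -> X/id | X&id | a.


Left-recursive alternatives: X/id, X&id; non-recursive: a
Introduce X': X -> aX', X' -> /idX' | &idX' | ε


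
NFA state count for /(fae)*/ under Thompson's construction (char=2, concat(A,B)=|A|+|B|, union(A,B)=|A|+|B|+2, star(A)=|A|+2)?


Syntax tree has 3 char leaf(s), 0 union(s), 1 star(s)
chars contribute 3×2 = 6; each union adds +2; each star adds +2
Total: 6 + 0 + 2 = 8 states


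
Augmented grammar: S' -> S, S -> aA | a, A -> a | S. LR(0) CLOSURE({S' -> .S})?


Start: S' -> .S
For each item with dot before a nonterminal B, add B -> .γ for every B-production
Closure: [S' -> .S, S -> .aA, S -> .a]


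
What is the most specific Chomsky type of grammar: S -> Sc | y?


Left-linear: every RHS is a terminal or one nonterminal followed by a terminal
Classification: Type 3 (Regular)


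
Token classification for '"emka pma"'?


Pattern: double-quoted sequence
Type: STRING_LITERAL


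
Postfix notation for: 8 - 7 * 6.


* has higher precedence, evaluate 7*6 first
Postfix: 8 7 6 * -


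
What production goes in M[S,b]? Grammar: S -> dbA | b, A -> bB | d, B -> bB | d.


For [S, b]: 'b' ∈ FIRST(b)
Entry: S -> b


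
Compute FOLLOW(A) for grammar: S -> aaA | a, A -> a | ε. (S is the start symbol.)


$ ∈ FOLLOW(S). For each A -> αBβ: add FIRST(β)\{ε} to FOLLOW(B); if β nullable, add FOLLOW(A).
FOLLOW(A) = {$}


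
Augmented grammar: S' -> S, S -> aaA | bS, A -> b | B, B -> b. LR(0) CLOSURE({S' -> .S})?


Start: S' -> .S
For each item with dot before a nonterminal B, add B -> .γ for every B-production
Closure: [S' -> .S, S -> .aaA, S -> .bS]


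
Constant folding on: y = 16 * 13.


16 * 13 = 208 at compile time
Optimized: y = 208


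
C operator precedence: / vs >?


'/' is multiplicative (level 10); '>' is relational (level 7)
Higher level binds tighter
'/' has higher precedence than '>'


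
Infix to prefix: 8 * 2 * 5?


left-to-right (same/higher precedence on left): tree is (* (* 8 2) 5)
Prefix: * * 8 2 5


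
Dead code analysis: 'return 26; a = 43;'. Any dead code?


statement follows a return and is unreachable
Dead: 'a = 43'


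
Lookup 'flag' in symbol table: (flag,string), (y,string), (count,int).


Lookup 'flag' → type string


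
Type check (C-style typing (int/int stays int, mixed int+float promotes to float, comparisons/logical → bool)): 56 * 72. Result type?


Operand types: int * int
Rule: mixed int/float promotes to float; int/int stays int
Result type: int


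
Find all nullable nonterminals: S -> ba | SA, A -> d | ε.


A nonterminal is nullable iff some alternative derives ε (directly, or every symbol in it is nullable)
Nullable: {A}


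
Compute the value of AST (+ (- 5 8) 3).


Evaluate inner: (- 5 8) = -3
Evaluate root: (+ -3 3) = 0
Result: 0


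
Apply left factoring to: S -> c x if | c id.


Common prefix: 'c'
Factored: S -> c S', S' -> x if | id


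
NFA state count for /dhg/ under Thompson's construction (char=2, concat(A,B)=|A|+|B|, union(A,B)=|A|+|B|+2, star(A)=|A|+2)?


Syntax tree has 3 char leaf(s), 0 union(s), 0 star(s)
chars contribute 3×2 = 6; each union adds +2; each star adds +2
Total: 6 + 0 + 0 = 6 states


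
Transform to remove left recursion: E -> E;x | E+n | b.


Left-recursive alternatives: E;x, E+n; non-recursive: b
Introduce E': E -> bE', E' -> ;xE' | +nE' | ε


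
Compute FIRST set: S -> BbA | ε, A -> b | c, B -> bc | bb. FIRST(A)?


Per alternative of A: FIRST(b) = {b}; FIRST(c) = {c}
FIRST(A) = {b, c}


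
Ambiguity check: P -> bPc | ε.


balanced b^n…c^n: each string has a unique parse
Unambiguous


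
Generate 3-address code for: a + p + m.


Break into single-operator statements:
t1 = a + p
t2 = t1 + m


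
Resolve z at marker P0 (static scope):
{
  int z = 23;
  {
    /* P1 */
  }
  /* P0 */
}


z declared in the same block as P0
z = 23


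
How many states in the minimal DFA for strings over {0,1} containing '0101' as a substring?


KMP-style automaton: 4 progress states + 1 absorbing accept = 5
Minimal DFA: 5 states


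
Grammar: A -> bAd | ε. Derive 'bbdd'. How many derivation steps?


Derivation: A => bAd => bbAdd => bbdd
Steps: 3


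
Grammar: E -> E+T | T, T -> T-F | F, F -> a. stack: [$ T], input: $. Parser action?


lookahead ∉ {-} so T won't extend; reduce E -> T
Action: reduce (E -> T)


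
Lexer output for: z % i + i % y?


Scan left to right, longest-match per lexeme
Tokens: ID(z), OP(%), ID(i), OP(+), ID(i), OP(%), ID(y)


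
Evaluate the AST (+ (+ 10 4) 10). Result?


Evaluate inner: (+ 10 4) = 14
Evaluate root: (+ 14 10) = 24
Result: 24


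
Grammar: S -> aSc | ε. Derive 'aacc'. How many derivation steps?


Derivation: S => aSc => aaScc => aacc
Steps: 3


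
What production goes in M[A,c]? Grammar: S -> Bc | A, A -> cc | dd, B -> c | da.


For [A, c]: 'c' ∈ FIRST(cc)
Entry: A -> cc


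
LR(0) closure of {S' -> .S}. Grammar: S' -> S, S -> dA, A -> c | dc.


Start: S' -> .S
For each item with dot before a nonterminal B, add B -> .γ for every B-production
Closure: [S' -> .S, S -> .dA]


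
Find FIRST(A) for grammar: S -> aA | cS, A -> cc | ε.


Per alternative of A: FIRST(cc) = {c}; FIRST(ε) = {ε}
FIRST(A) = {c, ε}


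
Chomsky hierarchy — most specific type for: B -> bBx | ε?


Single nonterminal LHS, but b^n x^n is not regular
Classification: Type 2 (Context-Free)


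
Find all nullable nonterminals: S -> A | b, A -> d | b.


A nonterminal is nullable iff some alternative derives ε (directly, or every symbol in it is nullable)
Nullable: {}


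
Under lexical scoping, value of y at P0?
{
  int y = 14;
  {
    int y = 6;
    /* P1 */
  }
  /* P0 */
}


y declared in the same block as P0
y = 14


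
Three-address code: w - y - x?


Break into single-operator statements:
t1 = w - y
t2 = t1 - x


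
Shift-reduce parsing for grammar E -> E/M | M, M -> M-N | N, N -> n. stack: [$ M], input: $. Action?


lookahead ∉ {-} so M won't extend; reduce E -> M
Action: reduce (E -> M)


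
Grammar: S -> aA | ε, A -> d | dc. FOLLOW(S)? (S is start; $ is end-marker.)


$ ∈ FOLLOW(S). For each A -> αBβ: add FIRST(β)\{ε} to FOLLOW(B); if β nullable, add FOLLOW(A).
FOLLOW(S) = {$}


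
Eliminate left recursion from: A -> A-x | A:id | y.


Left-recursive alternatives: A-x, A:id; non-recursive: y
Introduce A': A -> yA', A' -> -xA' | :idA' | ε


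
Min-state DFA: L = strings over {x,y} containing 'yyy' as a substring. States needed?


KMP-style automaton: 3 progress states + 1 absorbing accept = 4
Minimal DFA: 4 states


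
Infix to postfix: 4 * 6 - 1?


Left to right (same or higher precedence on left)
Postfix: 4 6 * 1 -


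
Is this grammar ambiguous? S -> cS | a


right-linear, alternatives start with distinct terminals 'c' vs 'a': unique leftmost derivation
Unambiguous


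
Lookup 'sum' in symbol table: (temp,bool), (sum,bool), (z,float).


Lookup 'sum' → type bool


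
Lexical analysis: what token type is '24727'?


Pattern: digits only
Type: INTEGER_LITERAL


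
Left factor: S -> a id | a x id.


Common prefix: 'a'
Factored: S -> a S', S' -> id | x id


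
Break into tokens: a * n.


Scan left to right, longest-match per lexeme
Tokens: ID(a), OP(*), ID(n)


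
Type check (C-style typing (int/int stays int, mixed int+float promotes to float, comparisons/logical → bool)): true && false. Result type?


Operand types: bool && bool
Rule: logical operators take bool operands and yield bool
Result type: bool


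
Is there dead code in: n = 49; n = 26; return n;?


first assignment to n is overwritten before any read
Dead: 'n = 49'


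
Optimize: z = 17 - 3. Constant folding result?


17 - 3 = 14 at compile time
Optimized: z = 14


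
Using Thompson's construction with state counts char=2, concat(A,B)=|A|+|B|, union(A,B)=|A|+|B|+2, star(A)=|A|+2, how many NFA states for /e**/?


Syntax tree has 1 char leaf(s), 0 union(s), 2 star(s)
chars contribute 1×2 = 2; each union adds +2; each star adds +2
Total: 2 + 0 + 4 = 6 states


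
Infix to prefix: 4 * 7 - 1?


left-to-right (same/higher precedence on left): tree is (- (* 4 7) 1)
Prefix: - * 4 7 1


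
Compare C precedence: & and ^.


'&' is bitwise AND (level 5); '^' is bitwise XOR (level 4)
Higher level binds tighter
'&' has higher precedence than '^'


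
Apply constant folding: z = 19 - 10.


19 - 10 = 9 at compile time
Optimized: z = 9


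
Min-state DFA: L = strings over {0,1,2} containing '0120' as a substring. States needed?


KMP-style automaton: 4 progress states + 1 absorbing accept = 5
Minimal DFA: 5 states


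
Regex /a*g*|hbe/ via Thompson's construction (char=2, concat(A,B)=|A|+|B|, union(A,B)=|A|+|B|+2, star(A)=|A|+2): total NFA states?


Syntax tree has 5 char leaf(s), 1 union(s), 2 star(s)
chars contribute 5×2 = 10; each union adds +2; each star adds +2
Total: 10 + 2 + 4 = 16 states


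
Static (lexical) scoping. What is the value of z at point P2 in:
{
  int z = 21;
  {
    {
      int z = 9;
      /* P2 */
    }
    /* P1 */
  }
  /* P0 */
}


z declared in the same block as P2
z = 9


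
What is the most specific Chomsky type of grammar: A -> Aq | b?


Left-linear: every RHS is a terminal or one nonterminal followed by a terminal
Classification: Type 3 (Regular)


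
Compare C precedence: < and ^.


'<' is relational (level 7); '^' is bitwise XOR (level 4)
Higher level binds tighter
'<' has higher precedence than '^'


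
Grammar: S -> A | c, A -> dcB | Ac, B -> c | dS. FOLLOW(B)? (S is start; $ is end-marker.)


$ ∈ FOLLOW(S). For each A -> αBβ: add FIRST(β)\{ε} to FOLLOW(B); if β nullable, add FOLLOW(A).
FOLLOW(B) = {$, c}


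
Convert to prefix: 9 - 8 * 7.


'*' binds tighter: tree is (- 9 (* 8 7))
Prefix: - 9 * 8 7


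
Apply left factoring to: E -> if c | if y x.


Common prefix: 'if'
Factored: E -> if E', E' -> c | y x


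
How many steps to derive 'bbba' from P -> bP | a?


Derivation: P => bP => bbP => bbbP => bbba
Steps: 4


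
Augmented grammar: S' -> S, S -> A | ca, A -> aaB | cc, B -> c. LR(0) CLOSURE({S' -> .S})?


Start: S' -> .S
For each item with dot before a nonterminal B, add B -> .γ for every B-production
Closure: [S' -> .S, S -> .A, S -> .ca, A -> .aaB, A -> .cc]


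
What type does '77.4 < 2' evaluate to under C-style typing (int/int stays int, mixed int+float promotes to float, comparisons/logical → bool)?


Operand types: float < int
Rule: comparison yields bool
Result type: bool


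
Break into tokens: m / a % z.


Scan left to right, longest-match per lexeme
Tokens: ID(m), OP(/), ID(a), OP(%), ID(z)


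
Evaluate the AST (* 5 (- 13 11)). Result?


Evaluate inner: (- 13 11) = 2
Evaluate root: (* 5 2) = 10
Result: 10


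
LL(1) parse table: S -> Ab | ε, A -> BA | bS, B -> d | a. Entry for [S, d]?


For [S, d]: 'd' ∈ FIRST(Ab)
Entry: S -> Ab


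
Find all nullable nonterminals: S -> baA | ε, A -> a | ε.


A nonterminal is nullable iff some alternative derives ε (directly, or every symbol in it is nullable)
Nullable: {A, S}


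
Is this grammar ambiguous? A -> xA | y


right-linear, alternatives start with distinct terminals 'x' vs 'y': unique leftmost derivation
Unambiguous


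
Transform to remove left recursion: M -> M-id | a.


Left-recursive alternatives: M-id; non-recursive: a
Introduce M': M -> aM', M' -> -idM' | ε


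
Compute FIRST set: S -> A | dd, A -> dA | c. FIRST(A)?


Per alternative of A: FIRST(dA) = {d}; FIRST(c) = {c}
FIRST(A) = {c, d}


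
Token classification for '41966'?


Pattern: digits only
Type: INTEGER_LITERAL


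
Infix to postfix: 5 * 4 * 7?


Left to right (same or higher precedence on left)
Postfix: 5 4 * 7 *


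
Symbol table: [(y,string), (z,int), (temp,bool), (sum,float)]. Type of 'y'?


Lookup 'y' → type string


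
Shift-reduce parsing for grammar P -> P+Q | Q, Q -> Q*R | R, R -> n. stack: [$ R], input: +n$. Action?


'R' (not preceded by Q*) is the handle for Q -> R
Action: reduce (Q -> R)


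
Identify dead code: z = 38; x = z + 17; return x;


z is read by x's definition; x is returned
No dead code


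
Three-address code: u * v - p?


Break into single-operator statements:
t1 = u * v
t2 = t1 - p


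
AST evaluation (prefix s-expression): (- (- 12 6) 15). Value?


Evaluate inner: (- 12 6) = 6
Evaluate root: (- 6 15) = -9
Result: -9


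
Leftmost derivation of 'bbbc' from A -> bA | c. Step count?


Derivation: A => bA => bbA => bbbA => bbbc
Steps: 4


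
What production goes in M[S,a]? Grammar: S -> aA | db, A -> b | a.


For [S, a]: 'a' ∈ FIRST(aA)
Entry: S -> aA


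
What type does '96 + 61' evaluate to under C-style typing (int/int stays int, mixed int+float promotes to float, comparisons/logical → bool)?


Operand types: int + int
Rule: mixed int/float promotes to float; int/int stays int
Result type: int


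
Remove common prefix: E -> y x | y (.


Common prefix: 'y'
Factored: E -> y E', E' -> x | (


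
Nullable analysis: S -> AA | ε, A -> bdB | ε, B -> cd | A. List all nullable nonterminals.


A nonterminal is nullable iff some alternative derives ε (directly, or every symbol in it is nullable)
Nullable: {A, B, S}


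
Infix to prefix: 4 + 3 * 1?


'*' binds tighter: tree is (+ 4 (* 3 1))
Prefix: + 4 * 3 1


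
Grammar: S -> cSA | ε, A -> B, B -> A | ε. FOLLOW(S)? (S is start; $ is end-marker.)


$ ∈ FOLLOW(S). For each A -> αBβ: add FIRST(β)\{ε} to FOLLOW(B); if β nullable, add FOLLOW(A).
FOLLOW(S) = {$}


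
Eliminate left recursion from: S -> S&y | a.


Left-recursive alternatives: S&y; non-recursive: a
Introduce S': S -> aS', S' -> &yS' | ε


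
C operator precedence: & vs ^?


'&' is bitwise AND (level 5); '^' is bitwise XOR (level 4)
Higher level binds tighter
'&' has higher precedence than '^'


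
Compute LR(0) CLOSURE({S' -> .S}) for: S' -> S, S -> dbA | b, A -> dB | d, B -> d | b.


Start: S' -> .S
For each item with dot before a nonterminal B, add B -> .γ for every B-production
Closure: [S' -> .S, S -> .dbA, S -> .b]


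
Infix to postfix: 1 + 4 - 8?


Left to right (same or higher precedence on left)
Postfix: 1 4 + 8 -


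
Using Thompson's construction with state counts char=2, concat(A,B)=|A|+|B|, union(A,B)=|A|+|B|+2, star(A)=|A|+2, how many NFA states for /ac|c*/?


Syntax tree has 3 char leaf(s), 1 union(s), 1 star(s)
chars contribute 3×2 = 6; each union adds +2; each star adds +2
Total: 6 + 2 + 2 = 10 states


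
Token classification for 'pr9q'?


Pattern: letter/underscore followed by alphanumerics, not a keyword
Type: IDENTIFIER


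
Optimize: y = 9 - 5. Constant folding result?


9 - 5 = 4 at compile time
Optimized: y = 4


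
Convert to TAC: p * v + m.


Break into single-operator statements:
t1 = p * v
t2 = t1 + m


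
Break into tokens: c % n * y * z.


Scan left to right, longest-match per lexeme
Tokens: ID(c), OP(%), ID(n), OP(*), ID(y), OP(*), ID(z)


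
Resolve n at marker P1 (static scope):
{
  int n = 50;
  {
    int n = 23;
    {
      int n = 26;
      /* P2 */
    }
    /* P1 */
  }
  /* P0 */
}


n declared in the same block as P1
n = 23


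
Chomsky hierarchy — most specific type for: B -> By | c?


Left-linear: every RHS is a terminal or one nonterminal followed by a terminal
Classification: Type 3 (Regular)


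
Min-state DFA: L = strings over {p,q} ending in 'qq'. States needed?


Track the longest suffix of input matching a prefix of 'qq': 3 classes (prefixes of length 0..2)
Minimal DFA: 3 states


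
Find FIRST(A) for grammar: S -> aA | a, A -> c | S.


Per alternative of A: FIRST(c) = {c}; FIRST(S) = {a}
FIRST(A) = {a, c}


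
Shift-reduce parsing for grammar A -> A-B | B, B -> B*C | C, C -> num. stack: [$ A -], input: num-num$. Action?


no handle ('A-' is not any RHS); shift 'num'
Action: shift


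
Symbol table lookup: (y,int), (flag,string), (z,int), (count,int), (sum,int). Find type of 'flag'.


Lookup 'flag' → type string


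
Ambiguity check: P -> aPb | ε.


balanced a^n…b^n: each string has a unique parse
Unambiguous


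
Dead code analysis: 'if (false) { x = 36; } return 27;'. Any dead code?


condition is constant false, so the whole block is unreachable
Dead: 'if (false) { x = 36; }'


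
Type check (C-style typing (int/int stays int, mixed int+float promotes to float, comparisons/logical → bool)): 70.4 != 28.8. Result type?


Operand types: float != float
Rule: comparison yields bool
Result type: bool


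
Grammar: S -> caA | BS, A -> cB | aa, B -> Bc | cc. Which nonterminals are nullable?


A nonterminal is nullable iff some alternative derives ε (directly, or every symbol in it is nullable)
Nullable: {}


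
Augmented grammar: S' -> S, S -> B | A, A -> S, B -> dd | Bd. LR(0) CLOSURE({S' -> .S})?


Start: S' -> .S
For each item with dot before a nonterminal B, add B -> .γ for every B-production
Closure: [S' -> .S, S -> .B, S -> .A, B -> .dd, B -> .Bd, A -> .S]


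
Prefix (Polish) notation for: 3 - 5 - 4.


left-to-right (same/higher precedence on left): tree is (- (- 3 5) 4)
Prefix: - - 3 5 4


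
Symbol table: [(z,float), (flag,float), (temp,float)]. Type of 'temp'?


Lookup 'temp' → type float


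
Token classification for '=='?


Pattern: operator symbol
Type: OPERATOR


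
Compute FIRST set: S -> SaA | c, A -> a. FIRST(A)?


Per alternative of A: FIRST(a) = {a}
FIRST(A) = {a}


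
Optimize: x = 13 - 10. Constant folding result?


13 - 10 = 3 at compile time
Optimized: x = 3


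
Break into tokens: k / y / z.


Scan left to right, longest-match per lexeme
Tokens: ID(k), OP(/), ID(y), OP(/), ID(z)


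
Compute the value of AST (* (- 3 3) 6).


Evaluate inner: (- 3 3) = 0
Evaluate root: (* 0 6) = 0
Result: 0


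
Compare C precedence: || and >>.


'>>' is shift (level 8); '||' is logical OR (level 1)
Higher level binds tighter
'>>' has higher precedence than '||'


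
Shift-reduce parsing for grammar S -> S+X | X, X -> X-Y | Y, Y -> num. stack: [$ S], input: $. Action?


start symbol S on stack, input exhausted
Action: accept


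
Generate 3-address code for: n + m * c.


Break into single-operator statements:
t1 = m * c
t2 = n + t1


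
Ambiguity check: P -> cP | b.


right-linear, alternatives start with distinct terminals 'c' vs 'b': unique leftmost derivation
Unambiguous


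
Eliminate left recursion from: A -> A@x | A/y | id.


Left-recursive alternatives: A@x, A/y; non-recursive: id
Introduce A': A -> idA', A' -> @xA' | /yA' | ε


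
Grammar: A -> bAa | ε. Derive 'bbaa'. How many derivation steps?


Derivation: A => bAa => bbAaa => bbaa
Steps: 3


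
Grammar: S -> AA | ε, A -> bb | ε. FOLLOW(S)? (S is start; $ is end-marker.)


$ ∈ FOLLOW(S). For each A -> αBβ: add FIRST(β)\{ε} to FOLLOW(B); if β nullable, add FOLLOW(A).
FOLLOW(S) = {$}


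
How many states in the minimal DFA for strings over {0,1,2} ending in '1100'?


Track the longest suffix of input matching a prefix of '1100': 5 classes (prefixes of length 0..4)
Minimal DFA: 5 states


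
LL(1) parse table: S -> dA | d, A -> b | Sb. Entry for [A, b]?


For [A, b]: 'b' ∈ FIRST(b)
Entry: A -> b


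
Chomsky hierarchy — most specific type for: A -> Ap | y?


Left-linear: every RHS is a terminal or one nonterminal followed by a terminal
Classification: Type 3 (Regular)


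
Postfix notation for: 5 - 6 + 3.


Left to right (same or higher precedence on left)
Postfix: 5 6 - 3 +


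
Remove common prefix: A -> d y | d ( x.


Common prefix: 'd'
Factored: A -> d A', A' -> y | ( x


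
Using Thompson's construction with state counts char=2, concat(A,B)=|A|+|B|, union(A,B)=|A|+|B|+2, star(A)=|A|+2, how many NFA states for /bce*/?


Syntax tree has 3 char leaf(s), 0 union(s), 1 star(s)
chars contribute 3×2 = 6; each union adds +2; each star adds +2
Total: 6 + 0 + 2 = 8 states


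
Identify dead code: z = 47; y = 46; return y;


z is assigned but never read
Dead: 'z = 47'


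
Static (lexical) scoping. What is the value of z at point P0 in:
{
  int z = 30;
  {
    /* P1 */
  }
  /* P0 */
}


z declared in the same block as P0
z = 30


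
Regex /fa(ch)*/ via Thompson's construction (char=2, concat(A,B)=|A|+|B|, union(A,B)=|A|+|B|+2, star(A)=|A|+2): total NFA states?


Syntax tree has 4 char leaf(s), 0 union(s), 1 star(s)
chars contribute 4×2 = 8; each union adds +2; each star adds +2
Total: 8 + 0 + 2 = 10 states


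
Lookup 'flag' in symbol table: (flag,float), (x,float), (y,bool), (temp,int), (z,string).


Lookup 'flag' → type float


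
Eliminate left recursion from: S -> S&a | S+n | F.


Left-recursive alternatives: S&a, S+n; non-recursive: F
Introduce S': S -> FS', S' -> &aS' | +nS' | ε


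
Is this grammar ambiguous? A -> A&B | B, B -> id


precedence layered via separate nonterminal B: deterministic
Unambiguous


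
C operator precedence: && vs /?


'/' is multiplicative (level 10); '&&' is logical AND (level 2)
Higher level binds tighter
'/' has higher precedence than '&&'


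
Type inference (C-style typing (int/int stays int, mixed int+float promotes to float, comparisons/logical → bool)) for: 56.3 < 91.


Operand types: float < int
Rule: comparison yields bool
Result type: bool


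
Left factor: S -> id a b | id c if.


Common prefix: 'id'
Factored: S -> id S', S' -> a b | c if


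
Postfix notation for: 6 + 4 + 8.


Left to right (same or higher precedence on left)
Postfix: 6 4 + 8 +


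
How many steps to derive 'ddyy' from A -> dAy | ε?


Derivation: A => dAy => ddAyy => ddyy
Steps: 3


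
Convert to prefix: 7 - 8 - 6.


left-to-right (same/higher precedence on left): tree is (- (- 7 8) 6)
Prefix: - - 7 8 6


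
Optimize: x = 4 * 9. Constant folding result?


4 * 9 = 36 at compile time
Optimized: x = 36


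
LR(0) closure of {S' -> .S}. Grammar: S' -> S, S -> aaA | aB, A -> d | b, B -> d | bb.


Start: S' -> .S
For each item with dot before a nonterminal B, add B -> .γ for every B-production
Closure: [S' -> .S, S -> .aaA, S -> .aB]


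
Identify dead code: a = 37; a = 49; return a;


first assignment to a is overwritten before any read
Dead: 'a = 37'


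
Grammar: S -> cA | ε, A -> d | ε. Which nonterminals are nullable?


A nonterminal is nullable iff some alternative derives ε (directly, or every symbol in it is nullable)
Nullable: {A, S}


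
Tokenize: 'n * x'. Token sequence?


Scan left to right, longest-match per lexeme
Tokens: ID(n), OP(*), ID(x)


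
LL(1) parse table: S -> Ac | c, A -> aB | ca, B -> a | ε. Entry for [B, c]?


For [B, c]: ε is nullable and 'c' ∈ FOLLOW(B)
Entry: B -> ε


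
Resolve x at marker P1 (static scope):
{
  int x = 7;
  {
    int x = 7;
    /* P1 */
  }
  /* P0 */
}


x declared in the same block as P1
x = 7


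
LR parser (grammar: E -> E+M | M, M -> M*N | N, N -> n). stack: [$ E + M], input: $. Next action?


handle 'E+M' on top; lookahead ∈ FOLLOW(E) = {+, $}
Action: reduce (E -> E+M)


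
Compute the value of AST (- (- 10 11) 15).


Evaluate inner: (- 10 11) = -1
Evaluate root: (- -1 15) = -16
Result: -16
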